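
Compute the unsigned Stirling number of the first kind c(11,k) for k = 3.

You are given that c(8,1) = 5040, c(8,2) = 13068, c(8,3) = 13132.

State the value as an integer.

i=9: T(9,1)=0+8·5040=40320 | T(9,2)=5040+8·13068=109584 | T(9,3)=13068+8·13132=118124
i=10: T(10,2)=40320+9·109584=1026576 | T(10,3)=109584+9·118124=1172700
i=11: T(11,3)=1026576+10·1172700=12753576
Read c(11,3) = 12753576.

12753576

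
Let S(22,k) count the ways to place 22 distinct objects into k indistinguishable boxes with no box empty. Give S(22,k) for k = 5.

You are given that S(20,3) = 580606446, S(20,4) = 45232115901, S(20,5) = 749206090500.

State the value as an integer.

@21  (21,4):45232115901·4+580606446→181509070050, (21,5):749206090500·5+45232115901→3791262568401
@22  (22,5):3791262568401·5+181509070050→19137821912055
Read S(22,5) = 19137821912055.

19137821912055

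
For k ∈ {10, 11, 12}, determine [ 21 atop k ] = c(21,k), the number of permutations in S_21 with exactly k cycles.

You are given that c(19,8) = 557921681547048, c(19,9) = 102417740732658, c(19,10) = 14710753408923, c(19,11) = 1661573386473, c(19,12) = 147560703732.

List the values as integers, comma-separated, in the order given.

row 20: T[20][9]=19·102417740732658+557921681547048=2503858755467550  T[20][10]=19·14710753408923+102417740732658=381922055502195  T[20][11]=19·1661573386473+14710753408923=46280647751910  T[20][12]=19·147560703732+1661573386473=4465226757381
row 21: T[21][10]=20·381922055502195+2503858755467550=10142299865511450  T[21][11]=20·46280647751910+381922055502195=1307535010540395  T[21][12]=20·4465226757381+46280647751910=135585182899530
Read c(21,10) = 10142299865511450, c(21,11) = 1307535010540395, c(21,12) = 135585182899530.

10142299865511450, 1307535010540395, 135585182899530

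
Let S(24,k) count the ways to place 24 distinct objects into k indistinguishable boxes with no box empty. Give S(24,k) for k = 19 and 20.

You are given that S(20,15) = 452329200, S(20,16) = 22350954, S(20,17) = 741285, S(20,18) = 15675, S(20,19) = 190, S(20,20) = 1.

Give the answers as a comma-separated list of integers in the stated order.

3880739170, 116972779

row 21: T[21][16]=16·22350954+452329200=809944464  T[21][17]=17·741285+22350954=34952799  T[21][18]=18·15675+741285=1023435  T[21][19]=19·190+15675=19285  T[21][20]=20·1+190=210
row 22: T[22][17]=17·34952799+809944464=1404142047  T[22][18]=18·1023435+34952799=53374629  T[22][19]=19·19285+1023435=1389850  T[22][20]=20·210+19285=23485
row 23: T[23][18]=18·53374629+1404142047=2364885369  T[23][19]=19·1389850+53374629=79781779  T[23][20]=20·23485+1389850=1859550
row 24: T[24][19]=19·79781779+2364885369=3880739170  T[24][20]=20·1859550+79781779=116972779
Read S(24,19) = 3880739170, S(24,20) = 116972779.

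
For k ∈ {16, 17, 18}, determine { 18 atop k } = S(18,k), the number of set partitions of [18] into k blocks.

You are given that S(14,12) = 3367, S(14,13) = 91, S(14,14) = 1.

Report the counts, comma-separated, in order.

row 15: T[15][13]=13·91+3367=4550  T[15][14]=14·1+91=105  T[15][15]=15·0+1=1
row 16: T[16][14]=14·105+4550=6020  T[16][15]=15·1+105=120  T[16][16]=16·0+1=1
row 17: T[17][15]=15·120+6020=7820  T[17][16]=16·1+120=136  T[17][17]=17·0+1=1
row 18: T[18][16]=16·136+7820=9996  T[18][17]=17·1+136=153  T[18][18]=18·0+1=1
Read S(18,16) = 9996, S(18,17) = 153, S(18,18) = 1.

9996, 153, 1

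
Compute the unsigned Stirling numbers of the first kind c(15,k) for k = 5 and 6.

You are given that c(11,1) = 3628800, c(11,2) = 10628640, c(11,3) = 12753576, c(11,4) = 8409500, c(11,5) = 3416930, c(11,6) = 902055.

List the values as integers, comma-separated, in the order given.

159721605680, 56663366760

[12] T[12,2]:11*10628640+3628800=120543840 · T[12,3]:11*12753576+10628640=150917976 · T[12,4]:11*8409500+12753576=105258076 · T[12,5]:11*3416930+8409500=45995730 · T[12,6]:11*902055+3416930=13339535
[13] T[13,3]:12*150917976+120543840=1931559552 · T[13,4]:12*105258076+150917976=1414014888 · T[13,5]:12*45995730+105258076=657206836 · T[13,6]:12*13339535+45995730=206070150
[14] T[14,4]:13*1414014888+1931559552=20313753096 · T[14,5]:13*657206836+1414014888=9957703756 · T[14,6]:13*206070150+657206836=3336118786
[15] T[15,5]:14*9957703756+20313753096=159721605680 · T[15,6]:14*3336118786+9957703756=56663366760
Read c(15,5) = 159721605680, c(15,6) = 56663366760.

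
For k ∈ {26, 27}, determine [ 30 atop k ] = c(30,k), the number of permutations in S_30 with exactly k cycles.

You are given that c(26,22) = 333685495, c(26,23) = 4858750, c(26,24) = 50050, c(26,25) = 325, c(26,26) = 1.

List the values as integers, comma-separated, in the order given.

i=27: T(27,23)=333685495+26·4858750=460012995 | T(27,24)=4858750+26·50050=6160050 | T(27,25)=50050+26·325=58500 | T(27,26)=325+26·1=351 | T(27,27)=1+26·0=1
i=28: T(28,24)=460012995+27·6160050=626334345 | T(28,25)=6160050+27·58500=7739550 | T(28,26)=58500+27·351=67977 | T(28,27)=351+27·1=378
i=29: T(29,25)=626334345+28·7739550=843041745 | T(29,26)=7739550+28·67977=9642906 | T(29,27)=67977+28·378=78561
i=30: T(30,26)=843041745+29·9642906=1122686019 | T(30,27)=9642906+29·78561=11921175
Read c(30,26) = 1122686019, c(30,27) = 11921175.

1122686019, 11921175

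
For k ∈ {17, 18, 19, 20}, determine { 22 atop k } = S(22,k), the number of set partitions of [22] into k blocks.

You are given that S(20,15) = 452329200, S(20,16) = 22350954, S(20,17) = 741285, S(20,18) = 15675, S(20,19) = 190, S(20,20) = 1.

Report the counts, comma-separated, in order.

1404142047, 53374629, 1389850, 23485

r21: T_21,16=16×22350954+452329200=809944464; T_21,17=17×741285+22350954=34952799; T_21,18=18×15675+741285=1023435; T_21,19=19×190+15675=19285; T_21,20=20×1+190=210
r22: T_22,17=17×34952799+809944464=1404142047; T_22,18=18×1023435+34952799=53374629; T_22,19=19×19285+1023435=1389850; T_22,20=20×210+19285=23485
Read S(22,17) = 1404142047, S(22,18) = 53374629, S(22,19) = 1389850, S(22,20) = 23485.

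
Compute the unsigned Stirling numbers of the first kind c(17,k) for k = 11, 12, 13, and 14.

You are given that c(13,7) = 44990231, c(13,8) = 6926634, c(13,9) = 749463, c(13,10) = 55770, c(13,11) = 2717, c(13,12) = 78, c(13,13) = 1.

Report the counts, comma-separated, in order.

i=14: T(14,8)=44990231+13·6926634=135036473 | T(14,9)=6926634+13·749463=16669653 | T(14,10)=749463+13·55770=1474473 | T(14,11)=55770+13·2717=91091 | T(14,12)=2717+13·78=3731 | T(14,13)=78+13·1=91 | T(14,14)=1+13·0=1
i=15: T(15,9)=135036473+14·16669653=368411615 | T(15,10)=16669653+14·1474473=37312275 | T(15,11)=1474473+14·91091=2749747 | T(15,12)=91091+14·3731=143325 | T(15,13)=3731+14·91=5005 | T(15,14)=91+14·1=105
i=16: T(16,10)=368411615+15·37312275=928095740 | T(16,11)=37312275+15·2749747=78558480 | T(16,12)=2749747+15·143325=4899622 | T(16,13)=143325+15·5005=218400 | T(16,14)=5005+15·105=6580
i=17: T(17,11)=928095740+16·78558480=2185031420 | T(17,12)=78558480+16·4899622=156952432 | T(17,13)=4899622+16·218400=8394022 | T(17,14)=218400+16·6580=323680
Read c(17,11) = 2185031420, c(17,12) = 156952432, c(17,13) = 8394022, c(17,14) = 323680.

2185031420, 156952432, 8394022, 323680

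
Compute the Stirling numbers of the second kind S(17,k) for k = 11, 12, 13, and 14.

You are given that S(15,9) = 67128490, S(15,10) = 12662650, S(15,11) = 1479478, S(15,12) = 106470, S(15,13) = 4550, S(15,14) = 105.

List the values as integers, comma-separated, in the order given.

r16: T_16,10=10×12662650+67128490=193754990; T_16,11=11×1479478+12662650=28936908; T_16,12=12×106470+1479478=2757118; T_16,13=13×4550+106470=165620; T_16,14=14×105+4550=6020
r17: T_17,11=11×28936908+193754990=512060978; T_17,12=12×2757118+28936908=62022324; T_17,13=13×165620+2757118=4910178; T_17,14=14×6020+165620=249900
Read S(17,11) = 512060978, S(17,12) = 62022324, S(17,13) = 4910178, S(17,14) = 249900.

512060978, 62022324, 4910178, 249900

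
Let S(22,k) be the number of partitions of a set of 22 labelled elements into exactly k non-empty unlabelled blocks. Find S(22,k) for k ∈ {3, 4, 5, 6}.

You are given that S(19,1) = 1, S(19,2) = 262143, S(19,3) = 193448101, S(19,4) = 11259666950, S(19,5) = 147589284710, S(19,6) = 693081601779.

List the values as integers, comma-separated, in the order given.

@20  (20,1):1·1+0→1, (20,2):262143·2+1→524287, (20,3):193448101·3+262143→580606446, (20,4):11259666950·4+193448101→45232115901, (20,5):147589284710·5+11259666950→749206090500, (20,6):693081601779·6+147589284710→4306078895384
@21  (21,2):524287·2+1→1048575, (21,3):580606446·3+524287→1742343625, (21,4):45232115901·4+580606446→181509070050, (21,5):749206090500·5+45232115901→3791262568401, (21,6):4306078895384·6+749206090500→26585679462804
@22  (22,3):1742343625·3+1048575→5228079450, (22,4):181509070050·4+1742343625→727778623825, (22,5):3791262568401·5+181509070050→19137821912055, (22,6):26585679462804·6+3791262568401→163305339345225
Read S(22,3) = 5228079450, S(22,4) = 727778623825, S(22,5) = 19137821912055, S(22,6) = 163305339345225.

5228079450, 727778623825, 19137821912055, 163305339345225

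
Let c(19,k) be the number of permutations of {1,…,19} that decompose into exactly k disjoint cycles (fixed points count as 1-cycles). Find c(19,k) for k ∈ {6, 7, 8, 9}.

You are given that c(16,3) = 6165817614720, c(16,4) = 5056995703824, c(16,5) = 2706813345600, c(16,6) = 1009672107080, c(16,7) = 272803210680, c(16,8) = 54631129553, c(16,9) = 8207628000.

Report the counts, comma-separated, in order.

7551527592063024, 2353125040549984, 557921681547048, 102417740732658

row 17: T[17][4]=16·5056995703824+6165817614720=87077748875904  T[17][5]=16·2706813345600+5056995703824=48366009233424  T[17][6]=16·1009672107080+2706813345600=18861567058880  T[17][7]=16·272803210680+1009672107080=5374523477960  T[17][8]=16·54631129553+272803210680=1146901283528  T[17][9]=16·8207628000+54631129553=185953177553
row 18: T[18][5]=17·48366009233424+87077748875904=909299905844112  T[18][6]=17·18861567058880+48366009233424=369012649234384  T[18][7]=17·5374523477960+18861567058880=110228466184200  T[18][8]=17·1146901283528+5374523477960=24871845297936  T[18][9]=17·185953177553+1146901283528=4308105301929
row 19: T[19][6]=18·369012649234384+909299905844112=7551527592063024  T[19][7]=18·110228466184200+369012649234384=2353125040549984  T[19][8]=18·24871845297936+110228466184200=557921681547048  T[19][9]=18·4308105301929+24871845297936=102417740732658
Read c(19,6) = 7551527592063024, c(19,7) = 2353125040549984, c(19,8) = 557921681547048, c(19,9) = 102417740732658.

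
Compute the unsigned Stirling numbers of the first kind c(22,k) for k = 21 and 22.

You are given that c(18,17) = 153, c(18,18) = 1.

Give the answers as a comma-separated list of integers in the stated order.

r19: T_19,18=18×1+153=171; T_19,19=18×0+1=1
r20: T_20,19=19×1+171=190; T_20,20=19×0+1=1
r21: T_21,20=20×1+190=210; T_21,21=20×0+1=1
r22: T_22,21=21×1+210=231; T_22,22=21×0+1=1
Read c(22,21) = 231, c(22,22) = 1.

231, 1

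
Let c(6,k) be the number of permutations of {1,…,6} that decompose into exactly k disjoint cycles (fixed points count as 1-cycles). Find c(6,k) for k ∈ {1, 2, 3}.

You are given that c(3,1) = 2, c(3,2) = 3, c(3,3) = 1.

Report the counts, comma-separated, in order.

i=4: T(4,1)=0+3·2=6 | T(4,2)=2+3·3=11 | T(4,3)=3+3·1=6
i=5: T(5,1)=0+4·6=24 | T(5,2)=6+4·11=50 | T(5,3)=11+4·6=35
i=6: T(6,1)=0+5·24=120 | T(6,2)=24+5·50=274 | T(6,3)=50+5·35=225
Read c(6,1) = 120, c(6,2) = 274, c(6,3) = 225.

120, 274, 225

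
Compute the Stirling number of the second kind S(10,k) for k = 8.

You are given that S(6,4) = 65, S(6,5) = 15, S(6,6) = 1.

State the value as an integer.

750

r7: T_7,5=5×15+65=140; T_7,6=6×1+15=21; T_7,7=7×0+1=1
r8: T_8,6=6×21+140=266; T_8,7=7×1+21=28; T_8,8=8×0+1=1
r9: T_9,7=7×28+266=462; T_9,8=8×1+28=36
r10: T_10,8=8×36+462=750
Read S(10,8) = 750.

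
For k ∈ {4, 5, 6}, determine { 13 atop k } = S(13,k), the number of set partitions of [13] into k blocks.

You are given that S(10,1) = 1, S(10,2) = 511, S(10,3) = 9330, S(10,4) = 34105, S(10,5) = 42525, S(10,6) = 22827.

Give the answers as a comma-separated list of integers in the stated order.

r11: T_11,2=2×511+1=1023; T_11,3=3×9330+511=28501; T_11,4=4×34105+9330=145750; T_11,5=5×42525+34105=246730; T_11,6=6×22827+42525=179487
r12: T_12,3=3×28501+1023=86526; T_12,4=4×145750+28501=611501; T_12,5=5×246730+145750=1379400; T_12,6=6×179487+246730=1323652
r13: T_13,4=4×611501+86526=2532530; T_13,5=5×1379400+611501=7508501; T_13,6=6×1323652+1379400=9321312
Read S(13,4) = 2532530, S(13,5) = 7508501, S(13,6) = 9321312.

2532530, 7508501, 9321312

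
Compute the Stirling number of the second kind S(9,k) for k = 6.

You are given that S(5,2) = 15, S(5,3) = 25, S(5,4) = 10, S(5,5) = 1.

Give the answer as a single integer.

row 6: T[6][3]=3·25+15=90  T[6][4]=4·10+25=65  T[6][5]=5·1+10=15  T[6][6]=6·0+1=1
row 7: T[7][4]=4·65+90=350  T[7][5]=5·15+65=140  T[7][6]=6·1+15=21
row 8: T[8][5]=5·140+350=1050  T[8][6]=6·21+140=266
row 9: T[9][6]=6·266+1050=2646
Read S(9,6) = 2646.

2646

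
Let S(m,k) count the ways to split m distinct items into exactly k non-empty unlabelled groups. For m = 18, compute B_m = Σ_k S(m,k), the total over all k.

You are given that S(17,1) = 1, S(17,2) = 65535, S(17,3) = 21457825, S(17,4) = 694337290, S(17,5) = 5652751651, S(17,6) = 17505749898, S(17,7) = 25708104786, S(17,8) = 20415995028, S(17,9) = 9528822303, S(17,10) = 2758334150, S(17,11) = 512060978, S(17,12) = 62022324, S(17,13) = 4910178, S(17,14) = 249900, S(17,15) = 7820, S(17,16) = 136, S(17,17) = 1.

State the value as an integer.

682076806159

[18] T[18,1]:1*1+0=1 · T[18,2]:2*65535+1=131071 · T[18,3]:3*21457825+65535=64439010 · T[18,4]:4*694337290+21457825=2798806985 · T[18,5]:5*5652751651+694337290=28958095545 · T[18,6]:6*17505749898+5652751651=110687251039 · T[18,7]:7*25708104786+17505749898=197462483400 · T[18,8]:8*20415995028+25708104786=189036065010 · T[18,9]:9*9528822303+20415995028=106175395755 · T[18,10]:10*2758334150+9528822303=37112163803 · T[18,11]:11*512060978+2758334150=8391004908 · T[18,12]:12*62022324+512060978=1256328866 · T[18,13]:13*4910178+62022324=125854638 · T[18,14]:14*249900+4910178=8408778 · T[18,15]:15*7820+249900=367200 · T[18,16]:16*136+7820=9996 · T[18,17]:17*1+136=153 · T[18,18]:18*0+1=1
B_18 = ΣS(18,k) = 1+131071+64439010+2798806985+28958095545+110687251039+197462483400+189036065010+106175395755+37112163803+8391004908+1256328866+125854638+8408778+367200+9996+153+1 = 682076806159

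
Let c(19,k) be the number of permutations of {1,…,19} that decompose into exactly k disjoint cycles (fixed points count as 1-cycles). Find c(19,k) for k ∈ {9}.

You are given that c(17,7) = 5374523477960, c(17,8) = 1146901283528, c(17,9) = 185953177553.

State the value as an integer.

[18] T[18,8]:17*1146901283528+5374523477960=24871845297936 · T[18,9]:17*185953177553+1146901283528=4308105301929
[19] T[19,9]:18*4308105301929+24871845297936=102417740732658
Read c(19,9) = 102417740732658.

102417740732658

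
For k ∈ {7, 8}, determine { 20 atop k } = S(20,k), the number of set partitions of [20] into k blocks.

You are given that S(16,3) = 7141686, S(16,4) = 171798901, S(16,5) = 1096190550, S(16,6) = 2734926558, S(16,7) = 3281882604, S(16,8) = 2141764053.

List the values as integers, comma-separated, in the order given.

11143554045652, 15170932662679

[17] T[17,4]:4*171798901+7141686=694337290 · T[17,5]:5*1096190550+171798901=5652751651 · T[17,6]:6*2734926558+1096190550=17505749898 · T[17,7]:7*3281882604+2734926558=25708104786 · T[17,8]:8*2141764053+3281882604=20415995028
[18] T[18,5]:5*5652751651+694337290=28958095545 · T[18,6]:6*17505749898+5652751651=110687251039 · T[18,7]:7*25708104786+17505749898=197462483400 · T[18,8]:8*20415995028+25708104786=189036065010
[19] T[19,6]:6*110687251039+28958095545=693081601779 · T[19,7]:7*197462483400+110687251039=1492924634839 · T[19,8]:8*189036065010+197462483400=1709751003480
[20] T[20,7]:7*1492924634839+693081601779=11143554045652 · T[20,8]:8*1709751003480+1492924634839=15170932662679
Read S(20,7) = 11143554045652, S(20,8) = 15170932662679.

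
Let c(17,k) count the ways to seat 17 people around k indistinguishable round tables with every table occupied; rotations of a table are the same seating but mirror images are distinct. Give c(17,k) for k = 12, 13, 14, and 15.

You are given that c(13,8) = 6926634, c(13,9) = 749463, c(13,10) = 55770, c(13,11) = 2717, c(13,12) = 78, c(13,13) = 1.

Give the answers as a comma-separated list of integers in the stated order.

row 14: T[14][9]=13·749463+6926634=16669653  T[14][10]=13·55770+749463=1474473  T[14][11]=13·2717+55770=91091  T[14][12]=13·78+2717=3731  T[14][13]=13·1+78=91  T[14][14]=13·0+1=1
row 15: T[15][10]=14·1474473+16669653=37312275  T[15][11]=14·91091+1474473=2749747  T[15][12]=14·3731+91091=143325  T[15][13]=14·91+3731=5005  T[15][14]=14·1+91=105  T[15][15]=14·0+1=1
row 16: T[16][11]=15·2749747+37312275=78558480  T[16][12]=15·143325+2749747=4899622  T[16][13]=15·5005+143325=218400  T[16][14]=15·105+5005=6580  T[16][15]=15·1+105=120
row 17: T[17][12]=16·4899622+78558480=156952432  T[17][13]=16·218400+4899622=8394022  T[17][14]=16·6580+218400=323680  T[17][15]=16·120+6580=8500
Read c(17,12) = 156952432, c(17,13) = 8394022, c(17,14) = 323680, c(17,15) = 8500.

156952432, 8394022, 323680, 8500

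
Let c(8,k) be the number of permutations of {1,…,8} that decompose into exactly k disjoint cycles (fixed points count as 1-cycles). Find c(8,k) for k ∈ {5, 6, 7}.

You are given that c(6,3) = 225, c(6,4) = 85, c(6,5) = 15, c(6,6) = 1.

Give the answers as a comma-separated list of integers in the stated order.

1960, 322, 28

@7  (7,4):85·6+225→735, (7,5):15·6+85→175, (7,6):1·6+15→21, (7,7):0·6+1→1
@8  (8,5):175·7+735→1960, (8,6):21·7+175→322, (8,7):1·7+21→28
Read c(8,5) = 1960, c(8,6) = 322, c(8,7) = 28.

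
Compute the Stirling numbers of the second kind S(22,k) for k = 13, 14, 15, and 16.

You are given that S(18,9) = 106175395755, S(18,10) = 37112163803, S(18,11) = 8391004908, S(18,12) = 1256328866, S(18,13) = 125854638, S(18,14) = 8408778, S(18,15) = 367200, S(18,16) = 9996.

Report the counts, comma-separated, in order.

22496861868481, 3295165281331, 345615943200, 26046574004

row 19: T[19][10]=10·37112163803+106175395755=477297033785  T[19][11]=11·8391004908+37112163803=129413217791  T[19][12]=12·1256328866+8391004908=23466951300  T[19][13]=13·125854638+1256328866=2892439160  T[19][14]=14·8408778+125854638=243577530  T[19][15]=15·367200+8408778=13916778  T[19][16]=16·9996+367200=527136
row 20: T[20][11]=11·129413217791+477297033785=1900842429486  T[20][12]=12·23466951300+129413217791=411016633391  T[20][13]=13·2892439160+23466951300=61068660380  T[20][14]=14·243577530+2892439160=6302524580  T[20][15]=15·13916778+243577530=452329200  T[20][16]=16·527136+13916778=22350954
row 21: T[21][12]=12·411016633391+1900842429486=6833042030178  T[21][13]=13·61068660380+411016633391=1204909218331  T[21][14]=14·6302524580+61068660380=149304004500  T[21][15]=15·452329200+6302524580=13087462580  T[21][16]=16·22350954+452329200=809944464
row 22: T[22][13]=13·1204909218331+6833042030178=22496861868481  T[22][14]=14·149304004500+1204909218331=3295165281331  T[22][15]=15·13087462580+149304004500=345615943200  T[22][16]=16·809944464+13087462580=26046574004
Read S(22,13) = 22496861868481, S(22,14) = 3295165281331, S(22,15) = 345615943200, S(22,16) = 26046574004.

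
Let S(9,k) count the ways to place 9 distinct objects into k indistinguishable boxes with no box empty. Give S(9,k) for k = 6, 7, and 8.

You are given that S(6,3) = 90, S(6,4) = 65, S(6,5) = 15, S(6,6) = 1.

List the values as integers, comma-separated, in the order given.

row 7: T[7][4]=4·65+90=350  T[7][5]=5·15+65=140  T[7][6]=6·1+15=21  T[7][7]=7·0+1=1
row 8: T[8][5]=5·140+350=1050  T[8][6]=6·21+140=266  T[8][7]=7·1+21=28  T[8][8]=8·0+1=1
row 9: T[9][6]=6·266+1050=2646  T[9][7]=7·28+266=462  T[9][8]=8·1+28=36
Read S(9,6) = 2646, S(9,7) = 462, S(9,8) = 36.

2646, 462, 36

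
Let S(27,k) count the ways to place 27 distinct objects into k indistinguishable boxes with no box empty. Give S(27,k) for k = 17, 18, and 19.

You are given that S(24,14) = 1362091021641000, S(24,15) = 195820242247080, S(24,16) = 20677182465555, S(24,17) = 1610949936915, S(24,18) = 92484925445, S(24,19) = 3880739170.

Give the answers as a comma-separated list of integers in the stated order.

r25: T_25,15=15×195820242247080+1362091021641000=4299394655347200; T_25,16=16×20677182465555+195820242247080=526655161695960; T_25,17=17×1610949936915+20677182465555=48063331393110; T_25,18=18×92484925445+1610949936915=3275678594925; T_25,19=19×3880739170+92484925445=166218969675
r26: T_26,16=16×526655161695960+4299394655347200=12725877242482560; T_26,17=17×48063331393110+526655161695960=1343731795378830; T_26,18=18×3275678594925+48063331393110=107025546101760; T_26,19=19×166218969675+3275678594925=6433839018750
r27: T_27,17=17×1343731795378830+12725877242482560=35569317763922670; T_27,18=18×107025546101760+1343731795378830=3270191625210510; T_27,19=19×6433839018750+107025546101760=229268487458010
Read S(27,17) = 35569317763922670, S(27,18) = 3270191625210510, S(27,19) = 229268487458010.

35569317763922670, 3270191625210510, 229268487458010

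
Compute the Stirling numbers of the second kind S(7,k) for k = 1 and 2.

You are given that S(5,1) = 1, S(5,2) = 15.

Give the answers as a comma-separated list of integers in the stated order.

1, 63

[6] T[6,1]:1*1+0=1 · T[6,2]:2*15+1=31
[7] T[7,1]:1*1+0=1 · T[7,2]:2*31+1=63
Read S(7,1) = 1, S(7,2) = 63.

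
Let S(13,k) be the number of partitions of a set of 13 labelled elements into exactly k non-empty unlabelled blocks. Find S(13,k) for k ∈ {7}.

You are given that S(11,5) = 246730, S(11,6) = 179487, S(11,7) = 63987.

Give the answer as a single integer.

5715424

row 12: T[12][6]=6·179487+246730=1323652  T[12][7]=7·63987+179487=627396
row 13: T[13][7]=7·627396+1323652=5715424
Read S(13,7) = 5715424.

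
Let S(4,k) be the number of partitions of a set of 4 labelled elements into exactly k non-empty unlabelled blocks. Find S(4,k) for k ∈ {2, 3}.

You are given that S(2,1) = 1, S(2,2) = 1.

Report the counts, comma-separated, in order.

r3: T_3,1=1×1+0=1; T_3,2=2×1+1=3; T_3,3=3×0+1=1
r4: T_4,2=2×3+1=7; T_4,3=3×1+3=6
Read S(4,2) = 7, S(4,3) = 6.

7, 6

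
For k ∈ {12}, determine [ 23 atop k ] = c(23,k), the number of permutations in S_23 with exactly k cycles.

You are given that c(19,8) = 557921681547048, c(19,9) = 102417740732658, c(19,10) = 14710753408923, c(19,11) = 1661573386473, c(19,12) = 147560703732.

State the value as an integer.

@20  (20,9):102417740732658·19+557921681547048→2503858755467550, (20,10):14710753408923·19+102417740732658→381922055502195, (20,11):1661573386473·19+14710753408923→46280647751910, (20,12):147560703732·19+1661573386473→4465226757381
@21  (21,10):381922055502195·20+2503858755467550→10142299865511450, (21,11):46280647751910·20+381922055502195→1307535010540395, (21,12):4465226757381·20+46280647751910→135585182899530
@22  (22,11):1307535010540395·21+10142299865511450→37600535086859745, (22,12):135585182899530·21+1307535010540395→4154823851430525
@23  (23,12):4154823851430525·22+37600535086859745→129006659818331295
Read c(23,12) = 129006659818331295.

129006659818331295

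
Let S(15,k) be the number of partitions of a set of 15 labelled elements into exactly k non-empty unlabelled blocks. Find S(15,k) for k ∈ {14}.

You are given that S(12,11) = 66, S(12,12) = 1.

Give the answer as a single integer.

@13  (13,12):1·12+66→78, (13,13):0·13+1→1
@14  (14,13):1·13+78→91, (14,14):0·14+1→1
@15  (15,14):1·14+91→105
Read S(15,14) = 105.

105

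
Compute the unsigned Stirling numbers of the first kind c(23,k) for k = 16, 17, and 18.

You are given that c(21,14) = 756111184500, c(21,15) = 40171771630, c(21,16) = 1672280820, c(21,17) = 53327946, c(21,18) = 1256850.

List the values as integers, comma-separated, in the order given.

row 22: T[22][15]=21·40171771630+756111184500=1599718388730  T[22][16]=21·1672280820+40171771630=75289668850  T[22][17]=21·53327946+1672280820=2792167686  T[22][18]=21·1256850+53327946=79721796
row 23: T[23][16]=22·75289668850+1599718388730=3256091103430  T[23][17]=22·2792167686+75289668850=136717357942  T[23][18]=22·79721796+2792167686=4546047198
Read c(23,16) = 3256091103430, c(23,17) = 136717357942, c(23,18) = 4546047198.

3256091103430, 136717357942, 4546047198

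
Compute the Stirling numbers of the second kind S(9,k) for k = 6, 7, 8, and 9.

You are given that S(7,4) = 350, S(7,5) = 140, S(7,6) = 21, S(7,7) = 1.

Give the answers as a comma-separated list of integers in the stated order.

2646, 462, 36, 1

[8] T[8,5]:5*140+350=1050 · T[8,6]:6*21+140=266 · T[8,7]:7*1+21=28 · T[8,8]:8*0+1=1
[9] T[9,6]:6*266+1050=2646 · T[9,7]:7*28+266=462 · T[9,8]:8*1+28=36 · T[9,9]:9*0+1=1
Read S(9,6) = 2646, S(9,7) = 462, S(9,8) = 36, S(9,9) = 1.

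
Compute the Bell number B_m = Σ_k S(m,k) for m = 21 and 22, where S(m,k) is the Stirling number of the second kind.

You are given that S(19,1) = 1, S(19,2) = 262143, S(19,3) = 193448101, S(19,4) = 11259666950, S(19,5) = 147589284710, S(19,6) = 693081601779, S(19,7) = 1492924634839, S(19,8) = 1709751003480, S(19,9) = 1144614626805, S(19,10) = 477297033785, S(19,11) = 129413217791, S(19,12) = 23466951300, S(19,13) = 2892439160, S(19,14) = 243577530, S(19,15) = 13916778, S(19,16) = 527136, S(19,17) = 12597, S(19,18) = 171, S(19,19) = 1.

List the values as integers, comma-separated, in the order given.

474869816156751, 4506715738447323

i=20: T(20,1)=0+1·1=1 | T(20,2)=1+2·262143=524287 | T(20,3)=262143+3·193448101=580606446 | T(20,4)=193448101+4·11259666950=45232115901 | T(20,5)=11259666950+5·147589284710=749206090500 | T(20,6)=147589284710+6·693081601779=4306078895384 | T(20,7)=693081601779+7·1492924634839=11143554045652 | T(20,8)=1492924634839+8·1709751003480=15170932662679 | T(20,9)=1709751003480+9·1144614626805=12011282644725 | T(20,10)=1144614626805+10·477297033785=5917584964655 | T(20,11)=477297033785+11·129413217791=1900842429486 | T(20,12)=129413217791+12·23466951300=411016633391 | T(20,13)=23466951300+13·2892439160=61068660380 | T(20,14)=2892439160+14·243577530=6302524580 | T(20,15)=243577530+15·13916778=452329200 | T(20,16)=13916778+16·527136=22350954 | T(20,17)=527136+17·12597=741285 | T(20,18)=12597+18·171=15675 | T(20,19)=171+19·1=190 | T(20,20)=1+20·0=1
i=21: T(21,1)=0+1·1=1 | T(21,2)=1+2·524287=1048575 | T(21,3)=524287+3·580606446=1742343625 | T(21,4)=580606446+4·45232115901=181509070050 | T(21,5)=45232115901+5·749206090500=3791262568401 | T(21,6)=749206090500+6·4306078895384=26585679462804 | T(21,7)=4306078895384+7·11143554045652=82310957214948 | T(21,8)=11143554045652+8·15170932662679=132511015347084 | T(21,9)=15170932662679+9·12011282644725=123272476465204 | T(21,10)=12011282644725+10·5917584964655=71187132291275 | T(21,11)=5917584964655+11·1900842429486=26826851689001 | T(21,12)=1900842429486+12·411016633391=6833042030178 | T(21,13)=411016633391+13·61068660380=1204909218331 | T(21,14)=61068660380+14·6302524580=149304004500 | T(21,15)=6302524580+15·452329200=13087462580 | T(21,16)=452329200+16·22350954=809944464 | T(21,17)=22350954+17·741285=34952799 | T(21,18)=741285+18·15675=1023435 | T(21,19)=15675+19·190=19285 | T(21,20)=190+20·1=210 | T(21,21)=1+21·0=1
i=22: T(22,1)=0+1·1=1 | T(22,2)=1+2·1048575=2097151 | T(22,3)=1048575+3·1742343625=5228079450 | T(22,4)=1742343625+4·181509070050=727778623825 | T(22,5)=181509070050+5·3791262568401=19137821912055 | T(22,6)=3791262568401+6·26585679462804=163305339345225 | T(22,7)=26585679462804+7·82310957214948=602762379967440 | T(22,8)=82310957214948+8·132511015347084=1142399079991620 | T(22,9)=132511015347084+9·123272476465204=1241963303533920 | T(22,10)=123272476465204+10·71187132291275=835143799377954 | T(22,11)=71187132291275+11·26826851689001=366282500870286 | T(22,12)=26826851689001+12·6833042030178=108823356051137 | T(22,13)=6833042030178+13·1204909218331=22496861868481 | T(22,14)=1204909218331+14·149304004500=3295165281331 | T(22,15)=149304004500+15·13087462580=345615943200 | T(22,16)=13087462580+16·809944464=26046574004 | T(22,17)=809944464+17·34952799=1404142047 | T(22,18)=34952799+18·1023435=53374629 | T(22,19)=1023435+19·19285=1389850 | T(22,20)=19285+20·210=23485 | T(22,21)=210+21·1=231 | T(22,22)=1+22·0=1
B_21 = ΣS(21,k) = 1+1048575+1742343625+181509070050+3791262568401+26585679462804+82310957214948+132511015347084+123272476465204+71187132291275+26826851689001+6833042030178+1204909218331+149304004500+13087462580+809944464+34952799+1023435+19285+210+1 = 474869816156751
B_22 = ΣS(22,k) = 1+2097151+5228079450+727778623825+19137821912055+163305339345225+602762379967440+1142399079991620+1241963303533920+835143799377954+366282500870286+108823356051137+22496861868481+3295165281331+345615943200+26046574004+1404142047+53374629+1389850+23485+231+1 = 4506715738447323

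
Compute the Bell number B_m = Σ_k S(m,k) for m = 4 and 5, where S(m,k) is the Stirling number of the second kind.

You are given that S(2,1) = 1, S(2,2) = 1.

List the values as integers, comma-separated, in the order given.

row 3: T[3][1]=1·1+0=1  T[3][2]=2·1+1=3  T[3][3]=3·0+1=1
row 4: T[4][1]=1·1+0=1  T[4][2]=2·3+1=7  T[4][3]=3·1+3=6  T[4][4]=4·0+1=1
row 5: T[5][1]=1·1+0=1  T[5][2]=2·7+1=15  T[5][3]=3·6+7=25  T[5][4]=4·1+6=10  T[5][5]=5·0+1=1
B_4 = ΣS(4,k) = 1+7+6+1 = 15
B_5 = ΣS(5,k) = 1+15+25+10+1 = 52

15, 52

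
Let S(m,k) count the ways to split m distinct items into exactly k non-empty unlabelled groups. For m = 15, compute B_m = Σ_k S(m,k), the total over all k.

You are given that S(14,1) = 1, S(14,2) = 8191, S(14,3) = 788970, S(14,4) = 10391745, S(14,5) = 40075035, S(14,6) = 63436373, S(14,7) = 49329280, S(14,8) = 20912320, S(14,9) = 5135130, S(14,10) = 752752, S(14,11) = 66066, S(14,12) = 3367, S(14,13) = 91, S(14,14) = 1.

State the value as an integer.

1382958545

r15: T_15,1=1×1+0=1; T_15,2=2×8191+1=16383; T_15,3=3×788970+8191=2375101; T_15,4=4×10391745+788970=42355950; T_15,5=5×40075035+10391745=210766920; T_15,6=6×63436373+40075035=420693273; T_15,7=7×49329280+63436373=408741333; T_15,8=8×20912320+49329280=216627840; T_15,9=9×5135130+20912320=67128490; T_15,10=10×752752+5135130=12662650; T_15,11=11×66066+752752=1479478; T_15,12=12×3367+66066=106470; T_15,13=13×91+3367=4550; T_15,14=14×1+91=105; T_15,15=15×0+1=1
B_15 = ΣS(15,k) = 1+16383+2375101+42355950+210766920+420693273+408741333+216627840+67128490+12662650+1479478+106470+4550+105+1 = 1382958545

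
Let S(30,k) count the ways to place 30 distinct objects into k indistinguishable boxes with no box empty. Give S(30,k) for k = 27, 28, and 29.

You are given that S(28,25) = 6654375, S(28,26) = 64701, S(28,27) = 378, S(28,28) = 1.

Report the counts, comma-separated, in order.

i=29: T(29,26)=6654375+26·64701=8336601 | T(29,27)=64701+27·378=74907 | T(29,28)=378+28·1=406 | T(29,29)=1+29·0=1
i=30: T(30,27)=8336601+27·74907=10359090 | T(30,28)=74907+28·406=86275 | T(30,29)=406+29·1=435
Read S(30,27) = 10359090, S(30,28) = 86275, S(30,29) = 435.

10359090, 86275, 435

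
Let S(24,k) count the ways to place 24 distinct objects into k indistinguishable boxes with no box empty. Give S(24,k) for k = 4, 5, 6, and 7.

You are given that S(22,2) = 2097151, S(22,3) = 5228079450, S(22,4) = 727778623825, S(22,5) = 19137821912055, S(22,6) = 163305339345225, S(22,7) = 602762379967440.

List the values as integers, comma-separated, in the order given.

r23: T_23,3=3×5228079450+2097151=15686335501; T_23,4=4×727778623825+5228079450=2916342574750; T_23,5=5×19137821912055+727778623825=96416888184100; T_23,6=6×163305339345225+19137821912055=998969857983405; T_23,7=7×602762379967440+163305339345225=4382641999117305
r24: T_24,4=4×2916342574750+15686335501=11681056634501; T_24,5=5×96416888184100+2916342574750=485000783495250; T_24,6=6×998969857983405+96416888184100=6090236036084530; T_24,7=7×4382641999117305+998969857983405=31677463851804540
Read S(24,4) = 11681056634501, S(24,5) = 485000783495250, S(24,6) = 6090236036084530, S(24,7) = 31677463851804540.

11681056634501, 485000783495250, 6090236036084530, 31677463851804540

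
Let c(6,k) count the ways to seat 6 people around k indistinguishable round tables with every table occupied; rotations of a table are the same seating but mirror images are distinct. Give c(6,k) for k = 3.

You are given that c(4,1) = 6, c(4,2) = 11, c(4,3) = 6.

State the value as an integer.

r5: T_5,2=4×11+6=50; T_5,3=4×6+11=35
r6: T_6,3=5×35+50=225
Read c(6,3) = 225.

225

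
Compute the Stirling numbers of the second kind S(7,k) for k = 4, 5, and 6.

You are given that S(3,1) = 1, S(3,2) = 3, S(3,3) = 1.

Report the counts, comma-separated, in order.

@4  (4,1):1·1+0→1, (4,2):3·2+1→7, (4,3):1·3+3→6, (4,4):0·4+1→1
@5  (5,2):7·2+1→15, (5,3):6·3+7→25, (5,4):1·4+6→10, (5,5):0·5+1→1
@6  (6,3):25·3+15→90, (6,4):10·4+25→65, (6,5):1·5+10→15, (6,6):0·6+1→1
@7  (7,4):65·4+90→350, (7,5):15·5+65→140, (7,6):1·6+15→21
Read S(7,4) = 350, S(7,5) = 140, S(7,6) = 21.

350, 140, 21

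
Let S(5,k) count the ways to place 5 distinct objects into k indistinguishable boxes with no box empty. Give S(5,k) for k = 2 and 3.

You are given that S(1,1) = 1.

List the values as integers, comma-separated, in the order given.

15, 25

r2: T_2,1=1×1+0=1; T_2,2=2×0+1=1
r3: T_3,1=1×1+0=1; T_3,2=2×1+1=3; T_3,3=3×0+1=1
r4: T_4,1=1×1+0=1; T_4,2=2×3+1=7; T_4,3=3×1+3=6
r5: T_5,2=2×7+1=15; T_5,3=3×6+7=25
Read S(5,2) = 15, S(5,3) = 25.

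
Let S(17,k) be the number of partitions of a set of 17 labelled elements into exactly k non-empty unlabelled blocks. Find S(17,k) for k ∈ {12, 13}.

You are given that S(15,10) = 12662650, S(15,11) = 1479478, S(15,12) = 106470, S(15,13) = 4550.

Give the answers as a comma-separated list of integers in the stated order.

[16] T[16,11]:11*1479478+12662650=28936908 · T[16,12]:12*106470+1479478=2757118 · T[16,13]:13*4550+106470=165620
[17] T[17,12]:12*2757118+28936908=62022324 · T[17,13]:13*165620+2757118=4910178
Read S(17,12) = 62022324, S(17,13) = 4910178.

62022324, 4910178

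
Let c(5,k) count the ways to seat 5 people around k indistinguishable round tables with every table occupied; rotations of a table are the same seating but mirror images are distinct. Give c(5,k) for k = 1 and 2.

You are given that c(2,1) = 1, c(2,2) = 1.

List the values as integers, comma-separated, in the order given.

@3  (3,1):1·2+0→2, (3,2):1·2+1→3
@4  (4,1):2·3+0→6, (4,2):3·3+2→11
@5  (5,1):6·4+0→24, (5,2):11·4+6→50
Read c(5,1) = 24, c(5,2) = 50.

24, 50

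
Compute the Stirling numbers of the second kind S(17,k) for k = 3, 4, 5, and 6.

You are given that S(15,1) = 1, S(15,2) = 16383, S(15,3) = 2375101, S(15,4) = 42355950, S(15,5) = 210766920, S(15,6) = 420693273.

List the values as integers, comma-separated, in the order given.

21457825, 694337290, 5652751651, 17505749898

@16  (16,2):16383·2+1→32767, (16,3):2375101·3+16383→7141686, (16,4):42355950·4+2375101→171798901, (16,5):210766920·5+42355950→1096190550, (16,6):420693273·6+210766920→2734926558
@17  (17,3):7141686·3+32767→21457825, (17,4):171798901·4+7141686→694337290, (17,5):1096190550·5+171798901→5652751651, (17,6):2734926558·6+1096190550→17505749898
Read S(17,3) = 21457825, S(17,4) = 694337290, S(17,5) = 5652751651, S(17,6) = 17505749898.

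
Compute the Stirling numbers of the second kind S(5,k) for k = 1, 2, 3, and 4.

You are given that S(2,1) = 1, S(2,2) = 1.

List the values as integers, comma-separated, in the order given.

[3] T[3,1]:1*1+0=1 · T[3,2]:2*1+1=3 · T[3,3]:3*0+1=1
[4] T[4,1]:1*1+0=1 · T[4,2]:2*3+1=7 · T[4,3]:3*1+3=6 · T[4,4]:4*0+1=1
[5] T[5,1]:1*1+0=1 · T[5,2]:2*7+1=15 · T[5,3]:3*6+7=25 · T[5,4]:4*1+6=10
Read S(5,1) = 1, S(5,2) = 15, S(5,3) = 25, S(5,4) = 10.

1, 15, 25, 10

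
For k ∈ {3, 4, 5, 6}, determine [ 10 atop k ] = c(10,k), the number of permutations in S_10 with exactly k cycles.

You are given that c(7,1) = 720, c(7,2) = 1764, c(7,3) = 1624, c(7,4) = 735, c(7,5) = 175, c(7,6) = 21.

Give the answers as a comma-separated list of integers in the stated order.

1172700, 723680, 269325, 63273

r8: T_8,1=7×720+0=5040; T_8,2=7×1764+720=13068; T_8,3=7×1624+1764=13132; T_8,4=7×735+1624=6769; T_8,5=7×175+735=1960; T_8,6=7×21+175=322
r9: T_9,2=8×13068+5040=109584; T_9,3=8×13132+13068=118124; T_9,4=8×6769+13132=67284; T_9,5=8×1960+6769=22449; T_9,6=8×322+1960=4536
r10: T_10,3=9×118124+109584=1172700; T_10,4=9×67284+118124=723680; T_10,5=9×22449+67284=269325; T_10,6=9×4536+22449=63273
Read c(10,3) = 1172700, c(10,4) = 723680, c(10,5) = 269325, c(10,6) = 63273.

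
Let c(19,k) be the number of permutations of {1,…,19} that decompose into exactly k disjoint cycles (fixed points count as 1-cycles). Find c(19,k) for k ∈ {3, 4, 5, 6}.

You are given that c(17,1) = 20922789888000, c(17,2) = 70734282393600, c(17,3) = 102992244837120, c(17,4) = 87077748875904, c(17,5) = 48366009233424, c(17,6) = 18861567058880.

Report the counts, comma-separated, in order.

34012249593822720, 30321254007719424, 17950712280921504, 7551527592063024

@18  (18,2):70734282393600·17+20922789888000→1223405590579200, (18,3):102992244837120·17+70734282393600→1821602444624640, (18,4):87077748875904·17+102992244837120→1583313975727488, (18,5):48366009233424·17+87077748875904→909299905844112, (18,6):18861567058880·17+48366009233424→369012649234384
@19  (19,3):1821602444624640·18+1223405590579200→34012249593822720, (19,4):1583313975727488·18+1821602444624640→30321254007719424, (19,5):909299905844112·18+1583313975727488→17950712280921504, (19,6):369012649234384·18+909299905844112→7551527592063024
Read c(19,3) = 34012249593822720, c(19,4) = 30321254007719424, c(19,5) = 17950712280921504, c(19,6) = 7551527592063024.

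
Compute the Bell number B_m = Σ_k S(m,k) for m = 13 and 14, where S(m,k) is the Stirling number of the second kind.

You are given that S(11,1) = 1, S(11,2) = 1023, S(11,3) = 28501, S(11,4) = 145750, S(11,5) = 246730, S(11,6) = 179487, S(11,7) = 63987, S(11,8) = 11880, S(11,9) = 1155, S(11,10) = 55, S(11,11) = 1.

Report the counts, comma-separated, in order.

27644437, 190899322

r12: T_12,1=1×1+0=1; T_12,2=2×1023+1=2047; T_12,3=3×28501+1023=86526; T_12,4=4×145750+28501=611501; T_12,5=5×246730+145750=1379400; T_12,6=6×179487+246730=1323652; T_12,7=7×63987+179487=627396; T_12,8=8×11880+63987=159027; T_12,9=9×1155+11880=22275; T_12,10=10×55+1155=1705; T_12,11=11×1+55=66; T_12,12=12×0+1=1
r13: T_13,1=1×1+0=1; T_13,2=2×2047+1=4095; T_13,3=3×86526+2047=261625; T_13,4=4×611501+86526=2532530; T_13,5=5×1379400+611501=7508501; T_13,6=6×1323652+1379400=9321312; T_13,7=7×627396+1323652=5715424; T_13,8=8×159027+627396=1899612; T_13,9=9×22275+159027=359502; T_13,10=10×1705+22275=39325; T_13,11=11×66+1705=2431; T_13,12=12×1+66=78; T_13,13=13×0+1=1
r14: T_14,1=1×1+0=1; T_14,2=2×4095+1=8191; T_14,3=3×261625+4095=788970; T_14,4=4×2532530+261625=10391745; T_14,5=5×7508501+2532530=40075035; T_14,6=6×9321312+7508501=63436373; T_14,7=7×5715424+9321312=49329280; T_14,8=8×1899612+5715424=20912320; T_14,9=9×359502+1899612=5135130; T_14,10=10×39325+359502=752752; T_14,11=11×2431+39325=66066; T_14,12=12×78+2431=3367; T_14,13=13×1+78=91; T_14,14=14×0+1=1
B_13 = ΣS(13,k) = 1+4095+261625+2532530+7508501+9321312+5715424+1899612+359502+39325+2431+78+1 = 27644437
B_14 = ΣS(14,k) = 1+8191+788970+10391745+40075035+63436373+49329280+20912320+5135130+752752+66066+3367+91+1 = 190899322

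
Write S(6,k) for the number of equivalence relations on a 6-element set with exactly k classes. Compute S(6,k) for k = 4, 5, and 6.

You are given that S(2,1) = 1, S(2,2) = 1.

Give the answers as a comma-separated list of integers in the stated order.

65, 15, 1

r3: T_3,1=1×1+0=1; T_3,2=2×1+1=3; T_3,3=3×0+1=1
r4: T_4,2=2×3+1=7; T_4,3=3×1+3=6; T_4,4=4×0+1=1
r5: T_5,3=3×6+7=25; T_5,4=4×1+6=10; T_5,5=5×0+1=1
r6: T_6,4=4×10+25=65; T_6,5=5×1+10=15; T_6,6=6×0+1=1
Read S(6,4) = 65, S(6,5) = 15, S(6,6) = 1.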